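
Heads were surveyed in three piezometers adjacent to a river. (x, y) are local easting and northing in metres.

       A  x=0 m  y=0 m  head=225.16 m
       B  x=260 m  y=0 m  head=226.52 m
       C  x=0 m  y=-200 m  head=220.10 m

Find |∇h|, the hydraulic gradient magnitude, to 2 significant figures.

0.026

∂h/∂x = (226.52 − 225.16) / (260 − 0) = +0.005231
∂h/∂y = (220.10 − 225.16) / (-200 − 0) = +0.02530
|∇h| = √(0.005231² + 0.02530²) = 0.02584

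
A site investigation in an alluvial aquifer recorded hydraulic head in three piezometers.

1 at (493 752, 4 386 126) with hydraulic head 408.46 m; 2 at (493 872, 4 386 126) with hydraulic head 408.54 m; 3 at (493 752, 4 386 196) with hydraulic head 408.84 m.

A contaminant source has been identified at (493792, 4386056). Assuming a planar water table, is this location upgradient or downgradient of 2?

∂h/∂x = (408.54 − 408.46) / (493872 − 493752) = +0.0006667
∂h/∂y = (408.84 − 408.46) / (4386196 − 4386126) = +0.005429
Head at (493792, 4386056) = 408.46 + (+0.0006667)·(40) + (+0.005429)·(-70) = 408.11 m.
That is lower than the 408.54 m at 2, so the point is downgradient.

downgradient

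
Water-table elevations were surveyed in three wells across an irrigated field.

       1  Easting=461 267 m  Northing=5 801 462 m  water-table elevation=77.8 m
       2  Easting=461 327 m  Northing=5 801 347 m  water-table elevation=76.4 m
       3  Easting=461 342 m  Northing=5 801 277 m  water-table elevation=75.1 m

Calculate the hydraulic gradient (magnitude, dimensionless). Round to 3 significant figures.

With h = a·x + b·y + c and 1 as origin, the differences give:
  60·a + (-115)·b = -1.4
  75·a + (-185)·b = -2.7
Eliminate b (×(-185) and ×(-115), subtract): -2475·a = -51.50 → a = ∂h/∂x = +0.02081
Back-substitute: b = ∂h/∂y = +0.02303.
|∇h| = √(0.02081² + 0.02303²) = 0.03104

0.0310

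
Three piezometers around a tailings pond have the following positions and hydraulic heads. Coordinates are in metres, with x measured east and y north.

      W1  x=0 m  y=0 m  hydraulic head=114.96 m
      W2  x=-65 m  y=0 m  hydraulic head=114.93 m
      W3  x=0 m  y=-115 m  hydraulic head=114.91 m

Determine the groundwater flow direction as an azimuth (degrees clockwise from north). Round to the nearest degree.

227°

∂h/∂x = (114.93 − 114.96) / (-65 − 0) = +0.0004615
∂h/∂y = (114.91 − 114.96) / (-115 − 0) = +0.0004348
Flow direction (−∇h) has components (-0.0004615 E, -0.0004348 N).
Azimuth = atan2(E, N) = atan2(-0.0004615, -0.0004348) = 226.7° ≈ 227°.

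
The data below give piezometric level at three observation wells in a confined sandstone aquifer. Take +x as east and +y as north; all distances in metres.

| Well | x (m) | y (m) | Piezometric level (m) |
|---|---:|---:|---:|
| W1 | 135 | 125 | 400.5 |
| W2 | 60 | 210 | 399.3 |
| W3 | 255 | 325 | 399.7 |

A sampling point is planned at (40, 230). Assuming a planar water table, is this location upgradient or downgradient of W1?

Taking W1 as reference: W2−W1 = (-75, 85, -1.2); W3−W1 = (120, 200, -0.8).
Determinant of the coordinate differences = (-75)·200 − 120·85 = -25200.
∂h/∂x = [(-1.2)·200 − (-0.8)·85] / -25200 = +0.006825
∂h/∂y = [(-75)·(-0.8) − 120·(-1.2)] / -25200 = -0.008095
Head at (40, 230) = 400.5 + (+0.006825)·(-95) + (-0.008095)·(105) = 399.00 m.
That is lower than the 400.5 m at W1, so the point is downgradient.

downgradient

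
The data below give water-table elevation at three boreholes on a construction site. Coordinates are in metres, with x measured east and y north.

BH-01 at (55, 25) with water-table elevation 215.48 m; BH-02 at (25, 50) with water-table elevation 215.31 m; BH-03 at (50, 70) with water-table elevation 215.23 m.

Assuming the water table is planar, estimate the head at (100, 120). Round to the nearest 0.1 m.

215.0 m

Differences from BH-01: to BH-02 (Δx, Δy, Δh) = (-30, 25, -0.17); to BH-03 = (-5, 45, -0.25).
Determinant of the coordinate differences = (-30)·45 − (-5)·25 = -1225.
∂h/∂x = [(-0.17)·45 − (-0.25)·25] / -1225 = +0.001143
∂h/∂y = [(-30)·(-0.25) − (-5)·(-0.17)] / -1225 = -0.005429
h(100, 120) = 215.48 + (+0.001143)·(45) + (-0.005429)·(95) = 215.48 +0.051 -0.516 = 215.016 m.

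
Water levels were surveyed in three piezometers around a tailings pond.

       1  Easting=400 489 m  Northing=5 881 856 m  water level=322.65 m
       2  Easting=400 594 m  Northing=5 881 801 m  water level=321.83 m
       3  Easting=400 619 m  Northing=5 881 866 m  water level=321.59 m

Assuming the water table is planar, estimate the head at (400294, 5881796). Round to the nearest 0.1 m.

324.3 m

Differences from 1: to 2 (Δx, Δy, Δh) = (105, -55, -0.82); to 3 = (130, 10, -1.06).
Solve a·Δx + b·Δy = Δh: det = 105·10 − 130·(-55) = 8200.
∂h/∂x = [(-0.82)·10 − (-1.06)·(-55)] / 8200 = -0.008110
∂h/∂y = [105·(-1.06) − 130·(-0.82)] / 8200 = -0.0005732
h(400294, 5881796) = 322.65 + (-0.008110)·(-195) + (-0.0005732)·(-60) = 322.65 +1.581 +0.034 = 324.266 m.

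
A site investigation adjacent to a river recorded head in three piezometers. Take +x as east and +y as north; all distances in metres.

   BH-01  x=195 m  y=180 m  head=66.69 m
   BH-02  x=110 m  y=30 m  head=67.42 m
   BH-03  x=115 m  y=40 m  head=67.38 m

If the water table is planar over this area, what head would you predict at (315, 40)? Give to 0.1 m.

Differences from BH-01: to BH-02 (Δx, Δy, Δh) = (-85, -150, +0.73); to BH-03 = (-80, -140, +0.69).
Determinant of the coordinate differences = (-85)·(-140) − (-80)·(-150) = -100.
∂h/∂x = [(+0.73)·(-140) − (+0.69)·(-150)] / -100 = -0.01300
∂h/∂y = [(-85)·(+0.69) − (-80)·(+0.73)] / -100 = +0.002500
h(315, 40) = 66.69 + (-0.01300)·(120) + (+0.002500)·(-140) = 66.69 -1.560 -0.350 = 64.780 m.

64.8 m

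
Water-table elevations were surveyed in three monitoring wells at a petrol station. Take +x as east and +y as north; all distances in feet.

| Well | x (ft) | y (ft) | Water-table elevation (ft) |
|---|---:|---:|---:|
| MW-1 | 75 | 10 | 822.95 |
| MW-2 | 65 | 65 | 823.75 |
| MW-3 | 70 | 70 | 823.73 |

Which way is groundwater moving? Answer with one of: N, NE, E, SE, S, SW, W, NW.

SE

Taking MW-1 as reference: MW-2−MW-1 = (-10, 55, +0.80); MW-3−MW-1 = (-5, 60, +0.78).
Determinant of the coordinate differences = (-10)·60 − (-5)·55 = -325.
∂h/∂x = [(+0.80)·60 − (+0.78)·55] / -325 = -0.01569
∂h/∂y = [(-10)·(+0.78) − (-5)·(+0.80)] / -325 = +0.01169
Flow = −∇h = (+0.01569 east, -0.01169 north), which points southeast.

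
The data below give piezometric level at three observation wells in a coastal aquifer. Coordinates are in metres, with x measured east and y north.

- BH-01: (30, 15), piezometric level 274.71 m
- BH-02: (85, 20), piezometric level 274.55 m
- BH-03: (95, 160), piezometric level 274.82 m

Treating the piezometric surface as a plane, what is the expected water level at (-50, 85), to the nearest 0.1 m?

With h = a·x + b·y + c and BH-01 as origin, the differences give:
  55·a + 5·b = -0.16
  65·a + 145·b = +0.11
Eliminate b (×145 and ×5, subtract): 7650·a = -23.750 → a = ∂h/∂x = -0.003105
Back-substitute: b = ∂h/∂y = +0.002150.
h(-50, 85) = 274.71 + (-0.003105)·(-80) + (+0.002150)·(70) = 274.71 +0.248 +0.151 = 275.109 m.

275.1 m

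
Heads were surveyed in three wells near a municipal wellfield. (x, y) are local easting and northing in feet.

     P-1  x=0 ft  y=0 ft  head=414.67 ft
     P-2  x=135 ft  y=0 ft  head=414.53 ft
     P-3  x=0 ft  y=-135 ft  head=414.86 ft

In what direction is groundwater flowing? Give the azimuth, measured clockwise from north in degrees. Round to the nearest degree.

∂h/∂x = (414.53 − 414.67) / (135 − 0) = -0.001037
∂h/∂y = (414.86 − 414.67) / (-135 − 0) = -0.001407
Flow direction (−∇h) has components (+0.001037 E, +0.001407 N).
Azimuth = atan2(E, N) = atan2(+0.001037, +0.001407) = 36.4° ≈ 036°.

036°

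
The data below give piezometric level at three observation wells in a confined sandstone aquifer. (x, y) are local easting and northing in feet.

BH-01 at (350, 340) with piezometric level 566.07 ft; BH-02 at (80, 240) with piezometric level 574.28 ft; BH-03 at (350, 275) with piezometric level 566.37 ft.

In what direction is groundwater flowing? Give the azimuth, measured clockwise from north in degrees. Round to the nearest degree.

081°

Taking BH-01 as reference: BH-02−BH-01 = (-270, -100, +8.21); BH-03−BH-01 = (0, -65, +0.30).
Solve a·Δx + b·Δy = Δh: det = (-270)·(-65) − 0·(-100) = 17550.
∂h/∂x = [(+8.21)·(-65) − (+0.30)·(-100)] / 17550 = -0.02870
∂h/∂y = [(-270)·(+0.30) − 0·(+8.21)] / 17550 = -0.004615
Flow direction (−∇h) has components (+0.02870 E, +0.004615 N).
Azimuth = atan2(E, N) = atan2(+0.02870, +0.004615) = 80.9° ≈ 081°.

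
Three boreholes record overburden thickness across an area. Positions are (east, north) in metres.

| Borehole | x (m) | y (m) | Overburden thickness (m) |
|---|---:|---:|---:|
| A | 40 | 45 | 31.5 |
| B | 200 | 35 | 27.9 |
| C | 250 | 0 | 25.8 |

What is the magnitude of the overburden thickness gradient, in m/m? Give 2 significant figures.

Differences from A: to B (Δx, Δy, Δh) = (160, -10, -3.6); to C = (210, -45, -5.7).
Solve a·Δx + b·Δy = Δd: det = 160·(-45) − 210·(-10) = -5100.
∂d/∂x = [(-3.6)·(-45) − (-5.7)·(-10)] / -5100 = -0.02059
∂d/∂y = [160·(-5.7) − 210·(-3.6)] / -5100 = +0.03059
|∇f| = √(-0.02059² + 0.03059²) = 0.03687 m/m

0.037 m/m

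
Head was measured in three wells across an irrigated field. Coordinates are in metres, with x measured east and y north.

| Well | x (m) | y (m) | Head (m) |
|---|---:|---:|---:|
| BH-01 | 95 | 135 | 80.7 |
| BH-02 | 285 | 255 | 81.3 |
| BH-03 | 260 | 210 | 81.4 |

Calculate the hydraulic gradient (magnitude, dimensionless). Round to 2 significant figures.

Differences from BH-01: to BH-02 (Δx, Δy, Δh) = (190, 120, +0.6); to BH-03 = (165, 75, +0.7).
Solve a·Δx + b·Δy = Δh: det = 190·75 − 165·120 = -5550.
∂h/∂x = [(+0.6)·75 − (+0.7)·120] / -5550 = +0.007027
∂h/∂y = [190·(+0.7) − 165·(+0.6)] / -5550 = -0.006126
|∇h| = √(0.007027² + -0.006126²) = 0.009322

0.0093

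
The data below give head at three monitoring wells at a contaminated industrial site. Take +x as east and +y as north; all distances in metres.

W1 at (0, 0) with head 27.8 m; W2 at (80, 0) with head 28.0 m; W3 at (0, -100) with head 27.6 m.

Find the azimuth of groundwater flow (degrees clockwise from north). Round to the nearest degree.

∂h/∂x = (28.0 − 27.8) / (80 − 0) = +0.002500
∂h/∂y = (27.6 − 27.8) / (-100 − 0) = +0.002000
Flow direction (−∇h) has components (-0.002500 E, -0.002000 N).
Azimuth = atan2(E, N) = atan2(-0.002500, -0.002000) = 231.3° ≈ 231°.

231°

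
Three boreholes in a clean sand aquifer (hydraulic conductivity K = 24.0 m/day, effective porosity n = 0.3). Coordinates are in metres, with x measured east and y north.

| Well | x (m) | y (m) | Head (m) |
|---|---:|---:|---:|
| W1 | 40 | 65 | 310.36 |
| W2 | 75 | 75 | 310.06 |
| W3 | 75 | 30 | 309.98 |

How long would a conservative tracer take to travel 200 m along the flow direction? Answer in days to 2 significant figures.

Differences from W1: to W2 (Δx, Δy, Δh) = (35, 10, -0.30); to W3 = (35, -35, -0.38).
Solve a·Δx + b·Δy = Δh: det = 35·(-35) − 35·10 = -1575.
∂h/∂x = [(-0.30)·(-35) − (-0.38)·10] / -1575 = -0.009079
∂h/∂y = [35·(-0.38) − 35·(-0.30)] / -1575 = +0.001778
|∇h| = √(-0.009079² + 0.001778²) = 0.009251
Seepage velocity v = K·i/n = 24.0 × 0.009251 / 0.3 = 0.7401 m/day.
t = 200 / 0.7401 = 270.2 days.

270 days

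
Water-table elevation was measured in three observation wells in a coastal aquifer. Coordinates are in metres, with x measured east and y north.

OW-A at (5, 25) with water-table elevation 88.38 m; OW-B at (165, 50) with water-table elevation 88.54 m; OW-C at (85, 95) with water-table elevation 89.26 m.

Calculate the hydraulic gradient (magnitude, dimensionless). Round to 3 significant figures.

Three-point gradient (reference OW-A): Δ to OW-B = (160, 25, +0.16), Δ to OW-C = (80, 70, +0.88).
∂h/∂x = -0.001174, ∂h/∂y = +0.01391 (det = 9200).
|∇h| = √(-0.001174² + 0.01391²) = 0.01396

0.0140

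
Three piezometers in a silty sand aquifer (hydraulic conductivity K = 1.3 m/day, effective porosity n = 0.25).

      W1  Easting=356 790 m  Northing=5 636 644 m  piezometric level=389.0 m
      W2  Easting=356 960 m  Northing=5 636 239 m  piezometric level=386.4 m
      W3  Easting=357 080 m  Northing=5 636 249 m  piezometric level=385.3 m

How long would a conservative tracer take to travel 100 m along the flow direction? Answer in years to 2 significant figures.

With h = a·x + b·y + c and W1 as origin, the differences give:
  170·a + (-405)·b = -2.6
  290·a + (-395)·b = -3.7
Eliminate b (×(-395) and ×(-405), subtract): 50300·a = -471.50 → a = ∂h/∂x = -0.009374
Back-substitute: b = ∂h/∂y = +0.002485.
|∇h| = √(-0.009374² + 0.002485²) = 0.009698
Seepage velocity v = K·i/n = 1.3 × 0.009698 / 0.25 = 0.05043 m/day.
t = 100 / 0.05043 = 1983 days = 5.43 years.

5.4 years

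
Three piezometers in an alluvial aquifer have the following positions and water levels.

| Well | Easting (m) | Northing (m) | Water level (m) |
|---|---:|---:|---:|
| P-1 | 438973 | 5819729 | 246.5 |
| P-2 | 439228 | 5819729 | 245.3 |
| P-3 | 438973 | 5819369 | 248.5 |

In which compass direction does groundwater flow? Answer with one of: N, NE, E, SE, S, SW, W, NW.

∂h/∂x = (245.3 − 246.5) / (439228 − 438973) = -0.004706
∂h/∂y = (248.5 − 246.5) / (5819369 − 5819729) = -0.005556
Flow = −∇h = (+0.004706 east, +0.005556 north), which points northeast.

NE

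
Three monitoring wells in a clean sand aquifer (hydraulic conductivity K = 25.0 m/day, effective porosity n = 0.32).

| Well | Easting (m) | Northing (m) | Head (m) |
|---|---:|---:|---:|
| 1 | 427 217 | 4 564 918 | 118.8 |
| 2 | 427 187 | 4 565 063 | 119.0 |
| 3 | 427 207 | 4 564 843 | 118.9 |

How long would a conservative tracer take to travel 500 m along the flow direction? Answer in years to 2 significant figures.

2.2 years

Taking 1 as reference: 2−1 = (-30, 145, +0.2); 3−1 = (-10, -75, +0.1).
Determinant of the coordinate differences = (-30)·(-75) − (-10)·145 = 3700.
∂h/∂x = [(+0.2)·(-75) − (+0.1)·145] / 3700 = -0.007973
∂h/∂y = [(-30)·(+0.1) − (-10)·(+0.2)] / 3700 = -0.0002703
|∇h| = √(-0.007973² + -0.0002703²) = 0.007978
Seepage velocity v = K·i/n = 25.0 × 0.007978 / 0.32 = 0.6233 m/day.
t = 500 / 0.6233 = 802.2 days = 2.2 years.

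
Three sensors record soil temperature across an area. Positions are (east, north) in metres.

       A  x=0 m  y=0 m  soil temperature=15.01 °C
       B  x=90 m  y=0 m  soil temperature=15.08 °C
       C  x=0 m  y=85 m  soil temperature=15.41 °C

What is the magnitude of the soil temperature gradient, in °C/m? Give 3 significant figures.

0.00477 °C/m

∂T/∂x = (15.08 − 15.01) / (90 − 0) = +0.0007778
∂T/∂y = (15.41 − 15.01) / (85 − 0) = +0.004706
|∇f| = √(0.0007778² + 0.004706²) = 0.00477 °C/m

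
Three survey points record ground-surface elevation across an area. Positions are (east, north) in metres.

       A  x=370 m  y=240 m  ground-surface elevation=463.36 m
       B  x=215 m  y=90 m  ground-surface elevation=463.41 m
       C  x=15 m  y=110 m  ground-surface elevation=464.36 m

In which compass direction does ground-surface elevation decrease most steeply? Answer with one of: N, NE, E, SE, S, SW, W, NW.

SE

Taking A as reference: B−A = (-155, -150, +0.05); C−A = (-355, -130, +1.00).
Determinant of the coordinate differences = (-155)·(-130) − (-355)·(-150) = -33100.
∂z/∂x = [(+0.05)·(-130) − (+1.00)·(-150)] / -33100 = -0.004335
∂z/∂y = [(-155)·(+1.00) − (-355)·(+0.05)] / -33100 = +0.004147
Steepest decrease is along −∇f = (+0.004335 E, -0.004147 N) → southeast.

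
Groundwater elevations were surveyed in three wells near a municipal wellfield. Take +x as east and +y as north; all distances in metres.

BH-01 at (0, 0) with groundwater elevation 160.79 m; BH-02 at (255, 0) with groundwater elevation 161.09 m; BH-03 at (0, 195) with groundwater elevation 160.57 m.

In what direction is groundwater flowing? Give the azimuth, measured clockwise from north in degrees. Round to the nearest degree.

∂h/∂x = (161.09 − 160.79) / (255 − 0) = +0.001176
∂h/∂y = (160.57 − 160.79) / (195 − 0) = -0.001128
Flow direction (−∇h) has components (-0.001176 E, +0.001128 N).
Azimuth = atan2(E, N) = atan2(-0.001176, +0.001128) = 313.8° ≈ 314°.

314°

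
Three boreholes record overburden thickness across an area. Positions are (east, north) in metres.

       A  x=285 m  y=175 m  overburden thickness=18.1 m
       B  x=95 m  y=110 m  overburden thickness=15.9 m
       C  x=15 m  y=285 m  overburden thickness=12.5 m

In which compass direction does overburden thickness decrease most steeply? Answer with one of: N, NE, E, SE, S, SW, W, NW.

NW

With d = a·x + b·y + c and A as origin, the differences give:
  (-190)·a + (-65)·b = -2.2
  (-270)·a + 110·b = -5.6
Eliminate b (×110 and ×(-65), subtract): -38450·a = -606.00 → a = ∂d/∂x = +0.01576
Back-substitute: b = ∂d/∂y = -0.01222.
Steepest decrease is along −∇f = (-0.01576 E, +0.01222 N) → northwest.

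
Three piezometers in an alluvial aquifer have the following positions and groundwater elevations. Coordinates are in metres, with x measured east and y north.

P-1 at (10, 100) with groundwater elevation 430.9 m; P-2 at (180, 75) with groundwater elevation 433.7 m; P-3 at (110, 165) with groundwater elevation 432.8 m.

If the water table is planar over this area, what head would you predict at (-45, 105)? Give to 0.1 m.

Differences from P-1: to P-2 (Δx, Δy, Δh) = (170, -25, +2.8); to P-3 = (100, 65, +1.9).
Solve a·Δx + b·Δy = Δh: det = 170·65 − 100·(-25) = 13550.
∂h/∂x = [(+2.8)·65 − (+1.9)·(-25)] / 13550 = +0.01694
∂h/∂y = [170·(+1.9) − 100·(+2.8)] / 13550 = +0.003173
h(-45, 105) = 430.9 + (+0.01694)·(-55) + (+0.003173)·(5) = 430.9 -0.932 +0.016 = 429.984 m.

430.0 m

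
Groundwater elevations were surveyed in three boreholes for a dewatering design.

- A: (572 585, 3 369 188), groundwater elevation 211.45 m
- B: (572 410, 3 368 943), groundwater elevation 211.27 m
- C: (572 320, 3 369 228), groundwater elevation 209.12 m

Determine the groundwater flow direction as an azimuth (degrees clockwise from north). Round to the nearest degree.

302°

Three-point gradient (reference A): Δ to B = (-175, -245, -0.18), Δ to C = (-265, 40, -2.33).
∂h/∂x = +0.008037, ∂h/∂y = -0.005006 (det = -71925).
Flow direction (−∇h) has components (-0.008037 E, +0.005006 N).
Azimuth = atan2(E, N) = atan2(-0.008037, +0.005006) = 301.9° ≈ 302°.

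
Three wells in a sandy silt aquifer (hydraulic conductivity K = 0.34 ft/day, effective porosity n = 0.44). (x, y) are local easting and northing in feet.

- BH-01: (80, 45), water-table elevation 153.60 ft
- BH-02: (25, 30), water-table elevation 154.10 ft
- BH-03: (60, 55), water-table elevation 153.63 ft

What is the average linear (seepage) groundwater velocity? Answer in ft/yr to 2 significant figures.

With h = a·x + b·y + c and BH-01 as origin, the differences give:
  (-55)·a + (-15)·b = +0.50
  (-20)·a + 10·b = +0.03
Eliminate b (×10 and ×(-15), subtract): -850·a = 5.450 → a = ∂h/∂x = -0.006412
Back-substitute: b = ∂h/∂y = -0.009824.
|∇h| = √(-0.006412² + -0.009824²) = 0.01173
Seepage velocity v = K·i/n = 0.34 × 0.01173 / 0.44 = 0.009064 ft/day = 3.311 ft/yr.

3.3 ft/yr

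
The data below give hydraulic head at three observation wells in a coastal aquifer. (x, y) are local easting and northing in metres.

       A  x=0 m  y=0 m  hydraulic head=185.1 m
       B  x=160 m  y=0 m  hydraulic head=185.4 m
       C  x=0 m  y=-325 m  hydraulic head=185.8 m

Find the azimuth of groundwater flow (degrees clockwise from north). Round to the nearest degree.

∂h/∂x = (185.4 − 185.1) / (160 − 0) = +0.001875
∂h/∂y = (185.8 − 185.1) / (-325 − 0) = -0.002154
Flow direction (−∇h) has components (-0.001875 E, +0.002154 N).
Azimuth = atan2(E, N) = atan2(-0.001875, +0.002154) = 319.0° ≈ 319°.

319°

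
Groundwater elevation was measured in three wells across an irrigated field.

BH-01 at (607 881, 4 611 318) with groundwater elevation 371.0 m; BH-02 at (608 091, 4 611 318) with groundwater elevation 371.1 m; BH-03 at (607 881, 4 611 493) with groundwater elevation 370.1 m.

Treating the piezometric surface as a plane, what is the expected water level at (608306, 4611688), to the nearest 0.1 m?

∂h/∂x = (371.1 − 371.0) / (608091 − 607881) = +0.0004762
∂h/∂y = (370.1 − 371.0) / (4611493 − 4611318) = -0.005143
h(608306, 4611688) = 371.0 + (+0.0004762)·(425) + (-0.005143)·(370) = 371.0 +0.202 -1.903 = 369.300 m.

369.3 m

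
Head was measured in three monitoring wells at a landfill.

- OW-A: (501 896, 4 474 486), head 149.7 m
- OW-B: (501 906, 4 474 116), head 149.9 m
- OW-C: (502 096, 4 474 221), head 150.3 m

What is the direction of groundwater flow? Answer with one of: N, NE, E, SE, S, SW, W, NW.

W

With h = a·x + b·y + c and OW-A as origin, the differences give:
  10·a + (-370)·b = +0.2
  200·a + (-265)·b = +0.6
Eliminate b (×(-265) and ×(-370), subtract): 71350·a = 169.00 → a = ∂h/∂x = +0.002369
Back-substitute: b = ∂h/∂y = -0.0004765.
Flow = −∇h = (-0.002369 east, +0.0004765 north), which points west.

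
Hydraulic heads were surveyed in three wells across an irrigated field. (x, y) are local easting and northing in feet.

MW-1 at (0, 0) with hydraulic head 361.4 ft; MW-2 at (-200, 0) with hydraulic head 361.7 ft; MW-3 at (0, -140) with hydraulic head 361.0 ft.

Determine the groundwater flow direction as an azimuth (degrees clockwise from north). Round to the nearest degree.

∂h/∂x = (361.7 − 361.4) / (-200 − 0) = -0.001500
∂h/∂y = (361.0 − 361.4) / (-140 − 0) = +0.002857
Flow direction (−∇h) has components (+0.001500 E, -0.002857 N).
Azimuth = atan2(E, N) = atan2(+0.001500, -0.002857) = 152.3° ≈ 152°.

152°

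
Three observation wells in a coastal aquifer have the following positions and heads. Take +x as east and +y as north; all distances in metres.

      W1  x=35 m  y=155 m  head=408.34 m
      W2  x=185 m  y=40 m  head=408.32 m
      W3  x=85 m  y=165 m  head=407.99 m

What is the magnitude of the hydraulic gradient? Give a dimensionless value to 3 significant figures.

0.00903

Differences from W1: to W2 (Δx, Δy, Δh) = (150, -115, -0.02); to W3 = (50, 10, -0.35).
Solve a·Δx + b·Δy = Δh: det = 150·10 − 50·(-115) = 7250.
∂h/∂x = [(-0.02)·10 − (-0.35)·(-115)] / 7250 = -0.005579
∂h/∂y = [150·(-0.35) − 50·(-0.02)] / 7250 = -0.007103
|∇h| = √(-0.005579² + -0.007103²) = 0.009032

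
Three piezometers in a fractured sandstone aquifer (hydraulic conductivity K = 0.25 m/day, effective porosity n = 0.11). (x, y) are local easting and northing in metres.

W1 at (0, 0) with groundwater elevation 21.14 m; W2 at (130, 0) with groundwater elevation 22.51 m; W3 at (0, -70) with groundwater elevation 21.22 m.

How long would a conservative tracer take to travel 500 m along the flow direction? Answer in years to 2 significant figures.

∂h/∂x = (22.51 − 21.14) / (130 − 0) = +0.01054
∂h/∂y = (21.22 − 21.14) / (-70 − 0) = -0.001143
|∇h| = √(0.01054² + -0.001143²) = 0.0106
Seepage velocity v = K·i/n = 0.25 × 0.0106 / 0.11 = 0.02409 m/day.
t = 500 / 0.02409 = 2.076e+04 days = 56.8 years.

57 years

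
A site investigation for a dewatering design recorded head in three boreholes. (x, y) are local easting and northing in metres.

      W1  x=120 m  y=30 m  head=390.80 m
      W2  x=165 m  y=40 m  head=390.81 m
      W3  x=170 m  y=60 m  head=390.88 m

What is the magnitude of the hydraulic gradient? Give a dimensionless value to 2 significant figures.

Taking W1 as reference: W2−W1 = (45, 10, +0.01); W3−W1 = (50, 30, +0.08).
Solve a·Δx + b·Δy = Δh: det = 45·30 − 50·10 = 850.
∂h/∂x = [(+0.01)·30 − (+0.08)·10] / 850 = -0.0005882
∂h/∂y = [45·(+0.08) − 50·(+0.01)] / 850 = +0.003647
|∇h| = √(-0.0005882² + 0.003647²) = 0.003694

0.0037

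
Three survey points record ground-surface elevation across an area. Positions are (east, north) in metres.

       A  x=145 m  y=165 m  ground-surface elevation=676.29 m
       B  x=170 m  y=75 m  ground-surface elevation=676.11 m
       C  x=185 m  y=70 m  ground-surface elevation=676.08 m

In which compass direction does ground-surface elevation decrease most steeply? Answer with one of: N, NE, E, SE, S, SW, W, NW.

Differences from A: to B (Δx, Δy, Δh) = (25, -90, -0.18); to C = (40, -95, -0.21).
Solve a·Δx + b·Δy = Δz: det = 25·(-95) − 40·(-90) = 1225.
∂z/∂x = [(-0.18)·(-95) − (-0.21)·(-90)] / 1225 = -0.001469
∂z/∂y = [25·(-0.21) − 40·(-0.18)] / 1225 = +0.001592
Steepest decrease is along −∇f = (+0.001469 E, -0.001592 N) → southeast.

SE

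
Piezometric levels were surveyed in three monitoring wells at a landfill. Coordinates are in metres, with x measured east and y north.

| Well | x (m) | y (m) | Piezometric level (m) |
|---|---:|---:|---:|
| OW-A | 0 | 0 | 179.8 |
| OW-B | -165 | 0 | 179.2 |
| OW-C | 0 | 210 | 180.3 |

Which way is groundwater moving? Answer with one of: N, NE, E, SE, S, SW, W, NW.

SW

∂h/∂x = (179.2 − 179.8) / (-165 − 0) = +0.003636
∂h/∂y = (180.3 − 179.8) / (210 − 0) = +0.002381
Flow = −∇h = (-0.003636 east, -0.002381 north), which points southwest.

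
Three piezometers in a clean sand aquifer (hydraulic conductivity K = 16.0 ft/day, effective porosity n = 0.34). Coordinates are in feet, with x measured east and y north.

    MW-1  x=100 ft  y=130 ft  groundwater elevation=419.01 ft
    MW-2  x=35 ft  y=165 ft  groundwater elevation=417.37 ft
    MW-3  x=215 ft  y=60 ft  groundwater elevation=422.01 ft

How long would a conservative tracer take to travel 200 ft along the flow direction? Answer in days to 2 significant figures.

190 days

Differences from MW-1: to MW-2 (Δx, Δy, Δh) = (-65, 35, -1.64); to MW-3 = (115, -70, +3.00).
Determinant of the coordinate differences = (-65)·(-70) − 115·35 = 525.
∂h/∂x = [(-1.64)·(-70) − (+3.00)·35] / 525 = +0.01867
∂h/∂y = [(-65)·(+3.00) − 115·(-1.64)] / 525 = -0.01219
|∇h| = √(0.01867² + -0.01219²) = 0.0223
Seepage velocity v = K·i/n = 16.0 × 0.0223 / 0.34 = 1.049 ft/day.
t = 200 / 1.049 = 190.7 days.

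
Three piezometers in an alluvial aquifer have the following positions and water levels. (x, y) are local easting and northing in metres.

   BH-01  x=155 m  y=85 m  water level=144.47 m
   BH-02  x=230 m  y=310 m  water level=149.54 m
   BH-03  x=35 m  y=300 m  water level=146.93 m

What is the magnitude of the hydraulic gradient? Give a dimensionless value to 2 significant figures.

0.022

Differences from BH-01: to BH-02 (Δx, Δy, Δh) = (75, 225, +5.07); to BH-03 = (-120, 215, +2.46).
Solve a·Δx + b·Δy = Δh: det = 75·215 − (-120)·225 = 43125.
∂h/∂x = [(+5.07)·215 − (+2.46)·225] / 43125 = +0.01244
∂h/∂y = [75·(+2.46) − (-120)·(+5.07)] / 43125 = +0.01839
|∇h| = √(0.01244² + 0.01839²) = 0.0222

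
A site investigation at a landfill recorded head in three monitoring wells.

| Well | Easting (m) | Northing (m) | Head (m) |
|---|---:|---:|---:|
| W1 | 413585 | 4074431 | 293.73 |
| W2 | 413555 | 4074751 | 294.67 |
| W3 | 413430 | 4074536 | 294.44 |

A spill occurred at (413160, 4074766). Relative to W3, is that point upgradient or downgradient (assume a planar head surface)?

Differences from W1: to W2 (Δx, Δy, Δh) = (-30, 320, +0.94); to W3 = (-155, 105, +0.71).
Solve a·Δx + b·Δy = Δh: det = (-30)·105 − (-155)·320 = 46450.
∂h/∂x = [(+0.94)·105 − (+0.71)·320] / 46450 = -0.002766
∂h/∂y = [(-30)·(+0.71) − (-155)·(+0.94)] / 46450 = +0.002678
Head at (413160, 4074766) = 293.73 + (-0.002766)·(-425) + (+0.002678)·(335) = 295.80 m.
That is higher than the 294.44 m at W3, so the point is upgradient.

upgradient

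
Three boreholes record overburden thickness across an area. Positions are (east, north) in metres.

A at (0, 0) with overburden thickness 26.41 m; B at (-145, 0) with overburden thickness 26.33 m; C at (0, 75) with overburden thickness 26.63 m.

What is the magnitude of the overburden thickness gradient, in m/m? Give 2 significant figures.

∂d/∂x = (26.33 − 26.41) / (-145 − 0) = +0.0005517
∂d/∂y = (26.63 − 26.41) / (75 − 0) = +0.002933
|∇f| = √(0.0005517² + 0.002933²) = 0.002984 m/m

0.0030 m/m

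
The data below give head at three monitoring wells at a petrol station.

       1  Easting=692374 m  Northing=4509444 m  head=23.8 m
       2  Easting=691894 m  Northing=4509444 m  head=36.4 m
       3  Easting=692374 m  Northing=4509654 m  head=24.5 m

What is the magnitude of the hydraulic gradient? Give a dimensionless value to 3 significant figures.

0.0265

∂h/∂x = (36.4 − 23.8) / (691894 − 692374) = -0.02625
∂h/∂y = (24.5 − 23.8) / (4509654 − 4509444) = +0.003333
|∇h| = √(-0.02625² + 0.003333²) = 0.02646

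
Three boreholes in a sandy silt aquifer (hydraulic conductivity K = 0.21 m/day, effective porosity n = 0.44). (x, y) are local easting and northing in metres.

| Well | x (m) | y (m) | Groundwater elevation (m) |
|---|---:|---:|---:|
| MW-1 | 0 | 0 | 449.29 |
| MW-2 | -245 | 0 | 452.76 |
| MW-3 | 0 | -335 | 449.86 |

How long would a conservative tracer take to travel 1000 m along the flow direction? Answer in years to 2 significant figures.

∂h/∂x = (452.76 − 449.29) / (-245 − 0) = -0.01416
∂h/∂y = (449.86 − 449.29) / (-335 − 0) = -0.001701
|∇h| = √(-0.01416² + -0.001701²) = 0.01426
Seepage velocity v = K·i/n = 0.21 × 0.01426 / 0.44 = 0.006806 m/day.
t = 1000 / 0.006806 = 1.469e+05 days = 402 years.

400 years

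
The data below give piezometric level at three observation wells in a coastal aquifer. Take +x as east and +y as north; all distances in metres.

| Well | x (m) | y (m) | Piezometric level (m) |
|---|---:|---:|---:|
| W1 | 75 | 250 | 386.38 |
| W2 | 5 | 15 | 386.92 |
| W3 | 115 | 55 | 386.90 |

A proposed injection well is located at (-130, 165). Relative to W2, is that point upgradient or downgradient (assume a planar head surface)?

downgradient

With h = a·x + b·y + c and W1 as origin, the differences give:
  (-70)·a + (-235)·b = +0.54
  40·a + (-195)·b = +0.52
Eliminate b (×(-195) and ×(-235), subtract): 23050·a = 16.900 → a = ∂h/∂x = +0.0007332
Back-substitute: b = ∂h/∂y = -0.002516.
Head at (-130, 165) = 386.38 + (+0.0007332)·(-205) + (-0.002516)·(-85) = 386.44 m.
That is lower than the 386.92 m at W2, so the point is downgradient.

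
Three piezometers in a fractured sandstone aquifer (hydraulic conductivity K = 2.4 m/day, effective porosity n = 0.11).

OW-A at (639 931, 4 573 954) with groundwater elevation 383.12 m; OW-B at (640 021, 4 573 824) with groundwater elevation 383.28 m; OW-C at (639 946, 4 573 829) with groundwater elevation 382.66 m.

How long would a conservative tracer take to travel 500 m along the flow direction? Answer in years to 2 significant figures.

6.4 years

Taking OW-A as reference: OW-B−OW-A = (90, -130, +0.16); OW-C−OW-A = (15, -125, -0.46).
Solve a·Δx + b·Δy = Δh: det = 90·(-125) − 15·(-130) = -9300.
∂h/∂x = [(+0.16)·(-125) − (-0.46)·(-130)] / -9300 = +0.008581
∂h/∂y = [90·(-0.46) − 15·(+0.16)] / -9300 = +0.004710
|∇h| = √(0.008581² + 0.004710²) = 0.009789
Seepage velocity v = K·i/n = 2.4 × 0.009789 / 0.11 = 0.2136 m/day.
t = 500 / 0.2136 = 2341 days = 6.41 years.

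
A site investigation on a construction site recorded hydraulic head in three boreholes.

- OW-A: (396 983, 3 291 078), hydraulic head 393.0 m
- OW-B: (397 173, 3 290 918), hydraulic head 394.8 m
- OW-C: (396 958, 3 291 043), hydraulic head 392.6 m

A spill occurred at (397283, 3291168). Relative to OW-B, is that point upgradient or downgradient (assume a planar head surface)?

Differences from OW-A: to OW-B (Δx, Δy, Δh) = (190, -160, +1.8); to OW-C = (-25, -35, -0.4).
Determinant of the coordinate differences = 190·(-35) − (-25)·(-160) = -10650.
∂h/∂x = [(+1.8)·(-35) − (-0.4)·(-160)] / -10650 = +0.01192
∂h/∂y = [190·(-0.4) − (-25)·(+1.8)] / -10650 = +0.002911
Head at (397283, 3291168) = 393.0 + (+0.01192)·(300) + (+0.002911)·(90) = 396.84 m.
That is higher than the 394.8 m at OW-B, so the point is upgradient.

upgradient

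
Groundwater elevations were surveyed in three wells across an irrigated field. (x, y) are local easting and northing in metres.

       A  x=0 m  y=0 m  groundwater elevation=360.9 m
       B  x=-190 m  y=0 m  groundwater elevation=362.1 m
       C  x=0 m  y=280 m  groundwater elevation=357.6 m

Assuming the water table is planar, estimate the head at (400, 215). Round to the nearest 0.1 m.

355.8 m

∂h/∂x = (362.1 − 360.9) / (-190 − 0) = -0.006316
∂h/∂y = (357.6 − 360.9) / (280 − 0) = -0.01179
h(400, 215) = 360.9 + (-0.006316)·(400) + (-0.01179)·(215) = 360.9 -2.526 -2.534 = 355.840 m.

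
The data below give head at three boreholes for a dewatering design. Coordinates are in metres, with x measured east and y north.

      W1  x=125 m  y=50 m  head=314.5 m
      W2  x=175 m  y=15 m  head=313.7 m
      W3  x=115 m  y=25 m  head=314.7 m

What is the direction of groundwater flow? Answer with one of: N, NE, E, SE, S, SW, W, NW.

Differences from W1: to W2 (Δx, Δy, Δh) = (50, -35, -0.8); to W3 = (-10, -25, +0.2).
Solve a·Δx + b·Δy = Δh: det = 50·(-25) − (-10)·(-35) = -1600.
∂h/∂x = [(-0.8)·(-25) − (+0.2)·(-35)] / -1600 = -0.01687
∂h/∂y = [50·(+0.2) − (-10)·(-0.8)] / -1600 = -0.001250
Flow = −∇h = (+0.01687 east, +0.001250 north), which points east.

E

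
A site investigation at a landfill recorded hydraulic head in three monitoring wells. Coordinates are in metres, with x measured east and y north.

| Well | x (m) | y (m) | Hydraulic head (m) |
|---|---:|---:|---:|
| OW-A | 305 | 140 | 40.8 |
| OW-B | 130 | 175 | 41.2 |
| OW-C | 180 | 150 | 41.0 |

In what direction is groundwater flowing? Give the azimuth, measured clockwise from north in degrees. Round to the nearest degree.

169°

Taking OW-A as reference: OW-B−OW-A = (-175, 35, +0.4); OW-C−OW-A = (-125, 10, +0.2).
Solve a·Δx + b·Δy = Δh: det = (-175)·10 − (-125)·35 = 2625.
∂h/∂x = [(+0.4)·10 − (+0.2)·35] / 2625 = -0.001143
∂h/∂y = [(-175)·(+0.2) − (-125)·(+0.4)] / 2625 = +0.005714
Flow direction (−∇h) has components (+0.001143 E, -0.005714 N).
Azimuth = atan2(E, N) = atan2(+0.001143, -0.005714) = 168.7° ≈ 169°.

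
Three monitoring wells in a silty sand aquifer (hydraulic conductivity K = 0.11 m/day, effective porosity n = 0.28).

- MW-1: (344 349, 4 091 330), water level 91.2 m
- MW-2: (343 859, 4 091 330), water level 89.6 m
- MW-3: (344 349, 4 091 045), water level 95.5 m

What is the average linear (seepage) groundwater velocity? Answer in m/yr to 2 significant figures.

∂h/∂x = (89.6 − 91.2) / (343859 − 344349) = +0.003265
∂h/∂y = (95.5 − 91.2) / (4091045 − 4091330) = -0.01509
|∇h| = √(0.003265² + -0.01509²) = 0.01544
Seepage velocity v = K·i/n = 0.11 × 0.01544 / 0.28 = 0.006066 m/day = 2.216 m/yr.

2.2 m/yr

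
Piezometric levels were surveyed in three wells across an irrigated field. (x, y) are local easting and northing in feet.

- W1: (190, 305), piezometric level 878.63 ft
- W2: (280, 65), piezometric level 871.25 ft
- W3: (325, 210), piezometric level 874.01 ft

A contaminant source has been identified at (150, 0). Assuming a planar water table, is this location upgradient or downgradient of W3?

Taking W1 as reference: W2−W1 = (90, -240, -7.38); W3−W1 = (135, -95, -4.62).
Determinant of the coordinate differences = 90·(-95) − 135·(-240) = 23850.
∂h/∂x = [(-7.38)·(-95) − (-4.62)·(-240)] / 23850 = -0.01709
∂h/∂y = [90·(-4.62) − 135·(-7.38)] / 23850 = +0.02434
Head at (150, 0) = 878.63 + (-0.01709)·(-40) + (+0.02434)·(-305) = 871.89 ft.
That is lower than the 874.01 ft at W3, so the point is downgradient.

downgradient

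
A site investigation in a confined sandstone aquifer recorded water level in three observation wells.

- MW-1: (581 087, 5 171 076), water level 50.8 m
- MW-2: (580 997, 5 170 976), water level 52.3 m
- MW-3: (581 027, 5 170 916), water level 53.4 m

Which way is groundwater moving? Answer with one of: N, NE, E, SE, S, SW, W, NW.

N

With h = a·x + b·y + c and MW-1 as origin, the differences give:
  (-90)·a + (-100)·b = +1.5
  (-60)·a + (-160)·b = +2.6
Eliminate b (×(-160) and ×(-100), subtract): 8400·a = 20.00 → a = ∂h/∂x = +0.002381
Back-substitute: b = ∂h/∂y = -0.01714.
Flow = −∇h = (-0.002381 east, +0.01714 north), which points north.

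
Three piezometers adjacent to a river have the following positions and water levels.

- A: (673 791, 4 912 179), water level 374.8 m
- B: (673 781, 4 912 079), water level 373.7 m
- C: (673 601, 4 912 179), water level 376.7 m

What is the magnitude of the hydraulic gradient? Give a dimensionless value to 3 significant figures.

0.0156

Differences from A: to B (Δx, Δy, Δh) = (-10, -100, -1.1); to C = (-190, 0, +1.9).
Solve a·Δx + b·Δy = Δh: det = (-10)·0 − (-190)·(-100) = -19000.
∂h/∂x = [(-1.1)·0 − (+1.9)·(-100)] / -19000 = -0.010000
∂h/∂y = [(-10)·(+1.9) − (-190)·(-1.1)] / -19000 = +0.01200
|∇h| = √(-0.010000² + 0.01200²) = 0.01562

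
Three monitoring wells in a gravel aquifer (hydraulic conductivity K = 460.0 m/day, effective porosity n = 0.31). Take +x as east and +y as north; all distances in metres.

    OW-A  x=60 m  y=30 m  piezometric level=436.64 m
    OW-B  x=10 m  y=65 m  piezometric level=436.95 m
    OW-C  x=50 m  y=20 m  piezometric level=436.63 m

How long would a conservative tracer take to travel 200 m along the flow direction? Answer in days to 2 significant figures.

Differences from OW-A: to OW-B (Δx, Δy, Δh) = (-50, 35, +0.31); to OW-C = (-10, -10, -0.01).
Determinant of the coordinate differences = (-50)·(-10) − (-10)·35 = 850.
∂h/∂x = [(+0.31)·(-10) − (-0.01)·35] / 850 = -0.003235
∂h/∂y = [(-50)·(-0.01) − (-10)·(+0.31)] / 850 = +0.004235
|∇h| = √(-0.003235² + 0.004235²) = 0.005329
Seepage velocity v = K·i/n = 460.0 × 0.005329 / 0.31 = 7.908 m/day.
t = 200 / 7.908 = 25.29 days.

25 days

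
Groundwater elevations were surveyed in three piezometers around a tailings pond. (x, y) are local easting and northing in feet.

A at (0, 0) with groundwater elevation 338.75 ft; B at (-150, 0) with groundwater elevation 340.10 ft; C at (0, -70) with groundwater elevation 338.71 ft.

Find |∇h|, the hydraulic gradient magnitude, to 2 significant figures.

0.0090

∂h/∂x = (340.10 − 338.75) / (-150 − 0) = -0.009000
∂h/∂y = (338.71 − 338.75) / (-70 − 0) = +0.0005714
|∇h| = √(-0.009000² + 0.0005714²) = 0.009018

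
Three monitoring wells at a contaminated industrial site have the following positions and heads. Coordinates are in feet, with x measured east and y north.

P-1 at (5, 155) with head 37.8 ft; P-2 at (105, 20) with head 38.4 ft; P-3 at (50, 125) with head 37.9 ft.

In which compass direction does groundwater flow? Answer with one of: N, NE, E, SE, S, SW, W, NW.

N

With h = a·x + b·y + c and P-1 as origin, the differences give:
  100·a + (-135)·b = +0.6
  45·a + (-30)·b = +0.1
Eliminate b (×(-30) and ×(-135), subtract): 3075·a = -4.50 → a = ∂h/∂x = -0.001463
Back-substitute: b = ∂h/∂y = -0.005528.
Flow = −∇h = (+0.001463 east, +0.005528 north), which points north.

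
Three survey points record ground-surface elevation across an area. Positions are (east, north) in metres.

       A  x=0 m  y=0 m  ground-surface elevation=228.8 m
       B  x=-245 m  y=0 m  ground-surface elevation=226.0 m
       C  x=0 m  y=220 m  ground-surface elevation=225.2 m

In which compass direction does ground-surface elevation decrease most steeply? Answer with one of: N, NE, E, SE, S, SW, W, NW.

NW

∂z/∂x = (226.0 − 228.8) / (-245 − 0) = +0.01143
∂z/∂y = (225.2 − 228.8) / (220 − 0) = -0.01636
Steepest decrease is along −∇f = (-0.01143 E, +0.01636 N) → northwest.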